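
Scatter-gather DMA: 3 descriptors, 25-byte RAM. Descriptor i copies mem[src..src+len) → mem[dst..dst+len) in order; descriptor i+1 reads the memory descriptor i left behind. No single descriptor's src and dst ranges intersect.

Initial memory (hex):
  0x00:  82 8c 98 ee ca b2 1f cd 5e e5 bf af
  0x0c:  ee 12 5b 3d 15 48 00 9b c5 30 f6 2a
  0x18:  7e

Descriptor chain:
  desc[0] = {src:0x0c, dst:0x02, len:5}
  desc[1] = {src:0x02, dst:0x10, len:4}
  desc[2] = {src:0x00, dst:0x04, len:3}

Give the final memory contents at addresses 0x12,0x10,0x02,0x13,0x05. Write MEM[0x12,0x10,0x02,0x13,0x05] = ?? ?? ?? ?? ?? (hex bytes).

MEM[0x12,0x10,0x02,0x13,0x05] = 5b ee ee 3d 8c

[0] 0x0c->0x02 len=5 : ee 12 5b 3d 15
[1] 0x02->0x10 len=4 : ee 12 5b 3d
[2] 0x00->0x04 len=3 : 82 8c ee
query mem[0x12]=0x5b, mem[0x10]=0xee, mem[0x02]=0xee, mem[0x13]=0x3d, mem[0x05]=0x8c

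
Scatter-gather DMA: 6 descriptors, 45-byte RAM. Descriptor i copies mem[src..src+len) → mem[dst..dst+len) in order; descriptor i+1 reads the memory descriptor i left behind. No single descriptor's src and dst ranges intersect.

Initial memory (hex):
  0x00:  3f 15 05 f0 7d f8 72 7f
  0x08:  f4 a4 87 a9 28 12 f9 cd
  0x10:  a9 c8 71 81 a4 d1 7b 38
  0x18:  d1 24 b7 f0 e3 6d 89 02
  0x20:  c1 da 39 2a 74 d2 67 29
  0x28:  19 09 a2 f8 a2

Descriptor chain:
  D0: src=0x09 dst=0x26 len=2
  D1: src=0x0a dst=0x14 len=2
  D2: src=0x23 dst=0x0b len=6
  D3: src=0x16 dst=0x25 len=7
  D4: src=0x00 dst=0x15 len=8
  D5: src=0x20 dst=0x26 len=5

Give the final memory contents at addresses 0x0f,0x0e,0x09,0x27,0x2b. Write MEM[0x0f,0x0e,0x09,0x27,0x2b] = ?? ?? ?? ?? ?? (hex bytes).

[0] 0x09->0x26 len=2 : a4 87
[1] 0x0a->0x14 len=2 : 87 a9
[2] 0x23->0x0b len=6 : 2a 74 d2 a4 87 19
[3] 0x16->0x25 len=7 : 7b 38 d1 24 b7 f0 e3
[4] 0x00->0x15 len=8 : 3f 15 05 f0 7d f8 72 7f
[5] 0x20->0x26 len=5 : c1 da 39 2a 74
query mem[0x0f]=0x87, mem[0x0e]=0xa4, mem[0x09]=0xa4, mem[0x27]=0xda, mem[0x2b]=0xe3

MEM[0x0f,0x0e,0x09,0x27,0x2b] = 87 a4 a4 da e3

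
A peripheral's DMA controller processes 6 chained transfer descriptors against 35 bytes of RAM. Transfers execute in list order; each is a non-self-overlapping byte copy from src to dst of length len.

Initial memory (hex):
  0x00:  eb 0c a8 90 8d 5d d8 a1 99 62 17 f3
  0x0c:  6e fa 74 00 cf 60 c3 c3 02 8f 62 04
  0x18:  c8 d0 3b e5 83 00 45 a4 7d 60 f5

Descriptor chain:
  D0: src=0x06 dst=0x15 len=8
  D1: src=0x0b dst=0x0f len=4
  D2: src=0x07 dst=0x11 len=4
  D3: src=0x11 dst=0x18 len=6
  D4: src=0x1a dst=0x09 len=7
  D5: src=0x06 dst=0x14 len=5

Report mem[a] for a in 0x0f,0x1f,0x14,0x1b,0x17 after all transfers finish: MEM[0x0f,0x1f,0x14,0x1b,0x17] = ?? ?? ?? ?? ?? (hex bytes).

MEM[0x0f,0x1f,0x14,0x1b,0x17] = 7d a4 d8 17 62

#0 dst[0x15+8] := {0xd8,0xa1,0x99,0x62,0x17,0xf3,0x6e,0xfa}
#1 dst[0x0f+4] := {0xf3,0x6e,0xfa,0x74}
#2 dst[0x11+4] := {0xa1,0x99,0x62,0x17}
#3 dst[0x18+6] := {0xa1,0x99,0x62,0x17,0xd8,0xa1}
#4 dst[0x09+7] := {0x62,0x17,0xd8,0xa1,0x45,0xa4,0x7d}
#5 dst[0x14+5] := {0xd8,0xa1,0x99,0x62,0x17}
query mem[0x0f]=0x7d, mem[0x1f]=0xa4, mem[0x14]=0xd8, mem[0x1b]=0x17, mem[0x17]=0x62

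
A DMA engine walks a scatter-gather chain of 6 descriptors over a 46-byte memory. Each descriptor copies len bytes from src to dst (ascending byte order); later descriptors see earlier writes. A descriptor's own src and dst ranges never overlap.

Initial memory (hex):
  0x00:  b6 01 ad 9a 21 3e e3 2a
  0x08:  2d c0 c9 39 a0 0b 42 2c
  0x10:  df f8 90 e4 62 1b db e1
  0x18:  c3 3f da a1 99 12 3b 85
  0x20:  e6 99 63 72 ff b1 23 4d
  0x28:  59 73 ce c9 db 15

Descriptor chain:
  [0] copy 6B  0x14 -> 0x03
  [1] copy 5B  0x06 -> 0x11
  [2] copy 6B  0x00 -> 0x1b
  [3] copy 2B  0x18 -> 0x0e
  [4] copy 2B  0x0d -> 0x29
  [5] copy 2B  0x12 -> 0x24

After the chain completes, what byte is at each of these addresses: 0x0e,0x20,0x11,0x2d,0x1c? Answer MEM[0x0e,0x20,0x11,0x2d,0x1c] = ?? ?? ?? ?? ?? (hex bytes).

  after D0: wrote 6B at 0x03 = 621bdbe1c33f
  after D1: wrote 5B at 0x11 = e1c33fc0c9
  after D2: wrote 6B at 0x1b = b601ad621bdb
  after D3: wrote 2B at 0x0e = c33f
  after D4: wrote 2B at 0x29 = 0bc3
  after D5: wrote 2B at 0x24 = c33f
query mem[0x0e]=0xc3, mem[0x20]=0xdb, mem[0x11]=0xe1, mem[0x2d]=0x15, mem[0x1c]=0x01

MEM[0x0e,0x20,0x11,0x2d,0x1c] = c3 db e1 15 01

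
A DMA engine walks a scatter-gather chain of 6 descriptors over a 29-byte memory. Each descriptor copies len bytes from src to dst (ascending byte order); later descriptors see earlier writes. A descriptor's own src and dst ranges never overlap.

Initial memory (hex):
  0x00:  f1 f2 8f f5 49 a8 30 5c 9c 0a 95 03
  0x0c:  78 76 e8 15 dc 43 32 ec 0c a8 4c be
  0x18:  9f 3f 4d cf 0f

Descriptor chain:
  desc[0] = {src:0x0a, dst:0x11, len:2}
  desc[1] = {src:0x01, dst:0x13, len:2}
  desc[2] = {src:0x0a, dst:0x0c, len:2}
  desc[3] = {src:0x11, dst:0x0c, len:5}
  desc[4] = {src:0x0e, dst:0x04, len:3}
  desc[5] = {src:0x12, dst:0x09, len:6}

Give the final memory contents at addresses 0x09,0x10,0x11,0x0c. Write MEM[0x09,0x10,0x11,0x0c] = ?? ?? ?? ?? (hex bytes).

D0: mem[0x11..0x12] <- [95 03]
D1: mem[0x13..0x14] <- [f2 8f]
D2: mem[0x0c..0x0d] <- [95 03]
D3: mem[0x0c..0x10] <- [95 03 f2 8f a8]
D4: mem[0x04..0x06] <- [f2 8f a8]
D5: mem[0x09..0x0e] <- [03 f2 8f a8 4c be]
query mem[0x09]=0x03, mem[0x10]=0xa8, mem[0x11]=0x95, mem[0x0c]=0xa8

MEM[0x09,0x10,0x11,0x0c] = 03 a8 95 a8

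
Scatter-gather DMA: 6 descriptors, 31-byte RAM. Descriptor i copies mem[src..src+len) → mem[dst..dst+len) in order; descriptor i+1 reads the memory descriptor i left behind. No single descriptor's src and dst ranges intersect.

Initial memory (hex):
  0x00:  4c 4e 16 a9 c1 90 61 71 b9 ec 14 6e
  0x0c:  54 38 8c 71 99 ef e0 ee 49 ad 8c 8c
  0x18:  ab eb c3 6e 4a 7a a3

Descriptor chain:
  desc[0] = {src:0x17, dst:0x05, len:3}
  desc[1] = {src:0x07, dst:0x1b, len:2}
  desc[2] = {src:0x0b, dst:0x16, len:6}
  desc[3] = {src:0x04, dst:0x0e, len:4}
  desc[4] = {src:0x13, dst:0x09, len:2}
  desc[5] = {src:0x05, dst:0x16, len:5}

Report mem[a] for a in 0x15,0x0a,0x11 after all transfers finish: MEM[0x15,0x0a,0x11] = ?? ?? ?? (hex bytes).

D0: mem[0x05..0x07] <- [8c ab eb]
D1: mem[0x1b..0x1c] <- [eb b9]
D2: mem[0x16..0x1b] <- [6e 54 38 8c 71 99]
D3: mem[0x0e..0x11] <- [c1 8c ab eb]
D4: mem[0x09..0x0a] <- [ee 49]
D5: mem[0x16..0x1a] <- [8c ab eb b9 ee]
query mem[0x15]=0xad, mem[0x0a]=0x49, mem[0x11]=0xeb

MEM[0x15,0x0a,0x11] = ad 49 eb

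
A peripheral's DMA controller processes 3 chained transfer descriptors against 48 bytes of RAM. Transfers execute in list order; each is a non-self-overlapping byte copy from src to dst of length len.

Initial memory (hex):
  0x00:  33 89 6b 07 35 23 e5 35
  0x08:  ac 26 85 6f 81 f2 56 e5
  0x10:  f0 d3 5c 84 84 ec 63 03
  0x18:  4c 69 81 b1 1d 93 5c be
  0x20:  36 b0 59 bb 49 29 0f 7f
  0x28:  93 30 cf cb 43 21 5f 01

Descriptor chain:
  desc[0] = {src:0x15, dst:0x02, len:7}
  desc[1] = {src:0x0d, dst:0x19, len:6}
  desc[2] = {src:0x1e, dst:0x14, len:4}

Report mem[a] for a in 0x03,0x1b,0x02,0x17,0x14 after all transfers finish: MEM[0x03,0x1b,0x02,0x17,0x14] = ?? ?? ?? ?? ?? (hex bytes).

D0: mem[0x02..0x08] <- [ec 63 03 4c 69 81 b1]
D1: mem[0x19..0x1e] <- [f2 56 e5 f0 d3 5c]
D2: mem[0x14..0x17] <- [5c be 36 b0]
query mem[0x03]=0x63, mem[0x1b]=0xe5, mem[0x02]=0xec, mem[0x17]=0xb0, mem[0x14]=0x5c

MEM[0x03,0x1b,0x02,0x17,0x14] = 63 e5 ec b0 5c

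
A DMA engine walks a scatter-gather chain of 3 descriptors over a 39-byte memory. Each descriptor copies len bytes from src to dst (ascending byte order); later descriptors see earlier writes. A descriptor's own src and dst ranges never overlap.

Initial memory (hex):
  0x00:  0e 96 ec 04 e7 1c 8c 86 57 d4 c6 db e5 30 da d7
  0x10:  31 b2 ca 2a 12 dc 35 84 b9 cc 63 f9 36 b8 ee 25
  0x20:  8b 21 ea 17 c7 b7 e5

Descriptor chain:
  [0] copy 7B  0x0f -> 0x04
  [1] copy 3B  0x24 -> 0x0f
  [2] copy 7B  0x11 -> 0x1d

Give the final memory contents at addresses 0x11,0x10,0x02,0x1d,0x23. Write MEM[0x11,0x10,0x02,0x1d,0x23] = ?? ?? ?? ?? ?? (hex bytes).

[0] 0x0f->0x04 len=7 : d7 31 b2 ca 2a 12 dc
[1] 0x24->0x0f len=3 : c7 b7 e5
[2] 0x11->0x1d len=7 : e5 ca 2a 12 dc 35 84
query mem[0x11]=0xe5, mem[0x10]=0xb7, mem[0x02]=0xec, mem[0x1d]=0xe5, mem[0x23]=0x84

MEM[0x11,0x10,0x02,0x1d,0x23] = e5 b7 ec e5 84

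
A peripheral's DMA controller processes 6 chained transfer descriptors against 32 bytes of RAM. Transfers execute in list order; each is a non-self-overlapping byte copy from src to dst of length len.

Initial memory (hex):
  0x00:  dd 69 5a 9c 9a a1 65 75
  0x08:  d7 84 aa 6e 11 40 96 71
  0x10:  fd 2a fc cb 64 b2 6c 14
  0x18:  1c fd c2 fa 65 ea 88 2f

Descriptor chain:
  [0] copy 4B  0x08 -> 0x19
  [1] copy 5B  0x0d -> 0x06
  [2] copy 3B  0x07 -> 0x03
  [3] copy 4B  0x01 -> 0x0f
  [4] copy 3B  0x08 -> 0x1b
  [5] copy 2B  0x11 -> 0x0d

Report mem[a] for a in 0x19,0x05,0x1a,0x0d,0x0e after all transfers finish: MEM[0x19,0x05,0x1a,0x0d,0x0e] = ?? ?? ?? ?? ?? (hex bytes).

  after D0: wrote 4B at 0x19 = d784aa6e
  after D1: wrote 5B at 0x06 = 409671fd2a
  after D2: wrote 3B at 0x03 = 9671fd
  after D3: wrote 4B at 0x0f = 695a9671
  after D4: wrote 3B at 0x1b = 71fd2a
  after D5: wrote 2B at 0x0d = 9671
query mem[0x19]=0xd7, mem[0x05]=0xfd, mem[0x1a]=0x84, mem[0x0d]=0x96, mem[0x0e]=0x71

MEM[0x19,0x05,0x1a,0x0d,0x0e] = d7 fd 84 96 71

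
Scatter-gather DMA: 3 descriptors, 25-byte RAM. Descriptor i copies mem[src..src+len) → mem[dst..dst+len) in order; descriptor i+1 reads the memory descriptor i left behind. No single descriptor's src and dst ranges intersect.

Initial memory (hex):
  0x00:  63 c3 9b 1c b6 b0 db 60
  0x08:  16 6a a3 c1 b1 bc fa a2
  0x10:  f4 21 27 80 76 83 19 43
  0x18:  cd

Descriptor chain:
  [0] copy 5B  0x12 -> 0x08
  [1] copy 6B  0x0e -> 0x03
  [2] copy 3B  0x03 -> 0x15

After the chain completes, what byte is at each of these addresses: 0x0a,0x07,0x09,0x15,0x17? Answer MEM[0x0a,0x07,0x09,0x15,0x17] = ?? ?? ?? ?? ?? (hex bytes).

MEM[0x0a,0x07,0x09,0x15,0x17] = 76 27 80 fa f4

  after D0: wrote 5B at 0x08 = 2780768319
  after D1: wrote 6B at 0x03 = faa2f4212780
  after D2: wrote 3B at 0x15 = faa2f4
query mem[0x0a]=0x76, mem[0x07]=0x27, mem[0x09]=0x80, mem[0x15]=0xfa, mem[0x17]=0xf4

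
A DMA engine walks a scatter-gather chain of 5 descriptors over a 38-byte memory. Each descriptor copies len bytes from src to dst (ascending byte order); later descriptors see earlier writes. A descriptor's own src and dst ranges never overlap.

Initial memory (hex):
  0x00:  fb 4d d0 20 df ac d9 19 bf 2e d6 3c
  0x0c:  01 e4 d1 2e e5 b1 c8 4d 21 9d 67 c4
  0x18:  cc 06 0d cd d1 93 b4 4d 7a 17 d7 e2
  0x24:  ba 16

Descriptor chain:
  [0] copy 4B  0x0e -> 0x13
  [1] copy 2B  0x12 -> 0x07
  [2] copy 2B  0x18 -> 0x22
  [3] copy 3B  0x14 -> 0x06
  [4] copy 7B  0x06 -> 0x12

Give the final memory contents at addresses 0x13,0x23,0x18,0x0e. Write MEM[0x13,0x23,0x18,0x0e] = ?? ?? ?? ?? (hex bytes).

MEM[0x13,0x23,0x18,0x0e] = e5 06 01 d1

#0 dst[0x13+4] := {0xd1,0x2e,0xe5,0xb1}
#1 dst[0x07+2] := {0xc8,0xd1}
#2 dst[0x22+2] := {0xcc,0x06}
#3 dst[0x06+3] := {0x2e,0xe5,0xb1}
#4 dst[0x12+7] := {0x2e,0xe5,0xb1,0x2e,0xd6,0x3c,0x01}
query mem[0x13]=0xe5, mem[0x23]=0x06, mem[0x18]=0x01, mem[0x0e]=0xd1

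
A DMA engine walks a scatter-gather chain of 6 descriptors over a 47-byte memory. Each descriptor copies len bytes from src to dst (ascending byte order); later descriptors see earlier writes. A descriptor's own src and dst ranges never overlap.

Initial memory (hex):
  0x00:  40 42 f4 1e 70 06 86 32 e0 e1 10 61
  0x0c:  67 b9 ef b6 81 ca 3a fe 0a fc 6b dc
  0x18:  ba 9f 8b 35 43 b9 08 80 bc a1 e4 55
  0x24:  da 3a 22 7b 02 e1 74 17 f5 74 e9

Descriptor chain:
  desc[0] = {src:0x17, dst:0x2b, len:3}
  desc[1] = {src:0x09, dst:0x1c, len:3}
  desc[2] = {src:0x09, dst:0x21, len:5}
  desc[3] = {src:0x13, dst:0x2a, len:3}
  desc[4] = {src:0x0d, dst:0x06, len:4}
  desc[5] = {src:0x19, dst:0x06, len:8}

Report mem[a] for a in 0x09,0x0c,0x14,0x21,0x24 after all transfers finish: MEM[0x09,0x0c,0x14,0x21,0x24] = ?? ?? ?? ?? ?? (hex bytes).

MEM[0x09,0x0c,0x14,0x21,0x24] = e1 80 0a e1 67

#0 dst[0x2b+3] := {0xdc,0xba,0x9f}
#1 dst[0x1c+3] := {0xe1,0x10,0x61}
#2 dst[0x21+5] := {0xe1,0x10,0x61,0x67,0xb9}
#3 dst[0x2a+3] := {0xfe,0x0a,0xfc}
#4 dst[0x06+4] := {0xb9,0xef,0xb6,0x81}
#5 dst[0x06+8] := {0x9f,0x8b,0x35,0xe1,0x10,0x61,0x80,0xbc}
query mem[0x09]=0xe1, mem[0x0c]=0x80, mem[0x14]=0x0a, mem[0x21]=0xe1, mem[0x24]=0x67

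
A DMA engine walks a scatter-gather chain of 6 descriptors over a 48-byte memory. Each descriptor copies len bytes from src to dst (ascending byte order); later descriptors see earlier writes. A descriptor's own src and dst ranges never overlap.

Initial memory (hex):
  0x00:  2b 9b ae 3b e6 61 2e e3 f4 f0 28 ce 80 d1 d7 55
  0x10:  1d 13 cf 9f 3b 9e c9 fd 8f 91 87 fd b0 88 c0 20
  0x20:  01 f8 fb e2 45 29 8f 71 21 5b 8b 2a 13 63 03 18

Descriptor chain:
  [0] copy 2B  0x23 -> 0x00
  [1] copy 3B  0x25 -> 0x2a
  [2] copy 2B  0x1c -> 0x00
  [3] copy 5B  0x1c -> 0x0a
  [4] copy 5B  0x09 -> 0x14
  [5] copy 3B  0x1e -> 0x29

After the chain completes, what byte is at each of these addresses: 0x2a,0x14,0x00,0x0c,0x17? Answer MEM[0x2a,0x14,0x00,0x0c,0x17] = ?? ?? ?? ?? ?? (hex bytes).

MEM[0x2a,0x14,0x00,0x0c,0x17] = 20 f0 b0 c0 c0

D0: mem[0x00..0x01] <- [e2 45]
D1: mem[0x2a..0x2c] <- [29 8f 71]
D2: mem[0x00..0x01] <- [b0 88]
D3: mem[0x0a..0x0e] <- [b0 88 c0 20 01]
D4: mem[0x14..0x18] <- [f0 b0 88 c0 20]
D5: mem[0x29..0x2b] <- [c0 20 01]
query mem[0x2a]=0x20, mem[0x14]=0xf0, mem[0x00]=0xb0, mem[0x0c]=0xc0, mem[0x17]=0xc0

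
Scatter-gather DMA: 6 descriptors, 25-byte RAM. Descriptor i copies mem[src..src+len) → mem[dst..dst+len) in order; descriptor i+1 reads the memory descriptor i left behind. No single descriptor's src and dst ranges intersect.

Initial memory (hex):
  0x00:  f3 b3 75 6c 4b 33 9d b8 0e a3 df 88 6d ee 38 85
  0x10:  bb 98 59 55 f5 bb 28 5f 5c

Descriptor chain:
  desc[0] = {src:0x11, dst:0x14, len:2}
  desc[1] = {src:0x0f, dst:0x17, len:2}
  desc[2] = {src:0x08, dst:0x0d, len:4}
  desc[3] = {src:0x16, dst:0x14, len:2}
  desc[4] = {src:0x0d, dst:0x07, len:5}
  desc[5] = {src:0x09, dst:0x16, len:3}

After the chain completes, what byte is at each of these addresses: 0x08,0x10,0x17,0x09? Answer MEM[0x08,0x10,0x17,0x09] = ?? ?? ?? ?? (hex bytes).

MEM[0x08,0x10,0x17,0x09] = a3 88 88 df

#0 dst[0x14+2] := {0x98,0x59}
#1 dst[0x17+2] := {0x85,0xbb}
#2 dst[0x0d+4] := {0x0e,0xa3,0xdf,0x88}
#3 dst[0x14+2] := {0x28,0x85}
#4 dst[0x07+5] := {0x0e,0xa3,0xdf,0x88,0x98}
#5 dst[0x16+3] := {0xdf,0x88,0x98}
query mem[0x08]=0xa3, mem[0x10]=0x88, mem[0x17]=0x88, mem[0x09]=0xdf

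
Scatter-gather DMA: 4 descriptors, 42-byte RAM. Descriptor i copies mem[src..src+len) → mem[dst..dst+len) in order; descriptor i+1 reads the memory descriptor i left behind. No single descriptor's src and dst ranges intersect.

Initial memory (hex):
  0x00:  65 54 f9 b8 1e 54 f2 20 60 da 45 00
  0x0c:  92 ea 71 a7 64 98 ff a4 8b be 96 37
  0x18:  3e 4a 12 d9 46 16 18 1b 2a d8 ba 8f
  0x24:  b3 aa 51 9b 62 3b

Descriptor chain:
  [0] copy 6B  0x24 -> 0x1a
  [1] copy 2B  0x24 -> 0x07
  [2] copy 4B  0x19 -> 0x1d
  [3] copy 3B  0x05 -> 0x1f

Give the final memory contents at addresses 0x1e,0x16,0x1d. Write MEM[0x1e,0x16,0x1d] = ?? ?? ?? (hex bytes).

MEM[0x1e,0x16,0x1d] = b3 96 4a

[0] 0x24->0x1a len=6 : b3 aa 51 9b 62 3b
[1] 0x24->0x07 len=2 : b3 aa
[2] 0x19->0x1d len=4 : 4a b3 aa 51
[3] 0x05->0x1f len=3 : 54 f2 b3
query mem[0x1e]=0xb3, mem[0x16]=0x96, mem[0x1d]=0x4a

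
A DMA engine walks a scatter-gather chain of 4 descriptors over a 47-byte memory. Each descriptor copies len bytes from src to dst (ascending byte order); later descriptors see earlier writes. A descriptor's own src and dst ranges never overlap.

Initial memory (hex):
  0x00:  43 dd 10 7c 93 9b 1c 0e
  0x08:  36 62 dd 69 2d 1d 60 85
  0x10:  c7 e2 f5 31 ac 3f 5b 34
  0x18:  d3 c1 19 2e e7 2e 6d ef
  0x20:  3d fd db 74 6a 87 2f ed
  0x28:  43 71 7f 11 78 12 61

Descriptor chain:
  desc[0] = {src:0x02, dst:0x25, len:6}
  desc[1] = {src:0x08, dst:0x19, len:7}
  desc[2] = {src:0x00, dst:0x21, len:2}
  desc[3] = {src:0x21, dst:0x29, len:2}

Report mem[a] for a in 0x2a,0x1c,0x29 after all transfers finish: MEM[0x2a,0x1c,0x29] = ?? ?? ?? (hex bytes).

#0 dst[0x25+6] := {0x10,0x7c,0x93,0x9b,0x1c,0x0e}
#1 dst[0x19+7] := {0x36,0x62,0xdd,0x69,0x2d,0x1d,0x60}
#2 dst[0x21+2] := {0x43,0xdd}
#3 dst[0x29+2] := {0x43,0xdd}
query mem[0x2a]=0xdd, mem[0x1c]=0x69, mem[0x29]=0x43

MEM[0x2a,0x1c,0x29] = dd 69 43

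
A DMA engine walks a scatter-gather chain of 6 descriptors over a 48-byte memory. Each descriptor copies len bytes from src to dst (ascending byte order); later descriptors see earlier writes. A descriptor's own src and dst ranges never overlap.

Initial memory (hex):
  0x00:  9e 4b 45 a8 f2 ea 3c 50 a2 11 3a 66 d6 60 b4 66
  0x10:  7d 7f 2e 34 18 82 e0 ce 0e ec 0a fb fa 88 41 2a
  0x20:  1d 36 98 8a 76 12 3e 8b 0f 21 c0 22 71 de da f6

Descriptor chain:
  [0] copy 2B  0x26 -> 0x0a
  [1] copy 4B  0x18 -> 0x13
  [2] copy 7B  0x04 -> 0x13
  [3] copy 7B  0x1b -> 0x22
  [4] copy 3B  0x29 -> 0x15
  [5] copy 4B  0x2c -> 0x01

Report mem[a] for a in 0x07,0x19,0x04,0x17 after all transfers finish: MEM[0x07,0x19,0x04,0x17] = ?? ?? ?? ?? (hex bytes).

MEM[0x07,0x19,0x04,0x17] = 50 3e f6 22

[0] 0x26->0x0a len=2 : 3e 8b
[1] 0x18->0x13 len=4 : 0e ec 0a fb
[2] 0x04->0x13 len=7 : f2 ea 3c 50 a2 11 3e
[3] 0x1b->0x22 len=7 : fb fa 88 41 2a 1d 36
[4] 0x29->0x15 len=3 : 21 c0 22
[5] 0x2c->0x01 len=4 : 71 de da f6
query mem[0x07]=0x50, mem[0x19]=0x3e, mem[0x04]=0xf6, mem[0x17]=0x22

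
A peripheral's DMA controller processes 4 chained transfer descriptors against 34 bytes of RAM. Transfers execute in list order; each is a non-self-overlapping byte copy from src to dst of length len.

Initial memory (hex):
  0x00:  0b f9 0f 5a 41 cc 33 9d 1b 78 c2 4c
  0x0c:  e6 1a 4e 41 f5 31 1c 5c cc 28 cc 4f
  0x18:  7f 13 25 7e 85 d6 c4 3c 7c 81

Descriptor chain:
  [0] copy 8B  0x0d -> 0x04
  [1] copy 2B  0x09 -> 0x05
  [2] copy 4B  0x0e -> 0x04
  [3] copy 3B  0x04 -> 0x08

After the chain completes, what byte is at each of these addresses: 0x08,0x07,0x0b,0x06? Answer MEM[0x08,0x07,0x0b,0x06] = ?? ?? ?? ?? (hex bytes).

D0: mem[0x04..0x0b] <- [1a 4e 41 f5 31 1c 5c cc]
D1: mem[0x05..0x06] <- [1c 5c]
D2: mem[0x04..0x07] <- [4e 41 f5 31]
D3: mem[0x08..0x0a] <- [4e 41 f5]
query mem[0x08]=0x4e, mem[0x07]=0x31, mem[0x0b]=0xcc, mem[0x06]=0xf5

MEM[0x08,0x07,0x0b,0x06] = 4e 31 cc f5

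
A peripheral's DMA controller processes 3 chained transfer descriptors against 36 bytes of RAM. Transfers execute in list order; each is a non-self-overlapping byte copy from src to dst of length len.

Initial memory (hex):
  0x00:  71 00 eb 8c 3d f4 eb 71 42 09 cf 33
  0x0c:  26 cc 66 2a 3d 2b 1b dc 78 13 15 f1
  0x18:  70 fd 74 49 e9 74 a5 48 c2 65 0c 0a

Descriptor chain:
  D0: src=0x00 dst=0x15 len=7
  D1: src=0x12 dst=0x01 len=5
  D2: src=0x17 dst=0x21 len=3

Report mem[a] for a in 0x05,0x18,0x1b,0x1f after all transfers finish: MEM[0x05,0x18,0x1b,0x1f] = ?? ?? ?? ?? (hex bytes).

[0] 0x00->0x15 len=7 : 71 00 eb 8c 3d f4 eb
[1] 0x12->0x01 len=5 : 1b dc 78 71 00
[2] 0x17->0x21 len=3 : eb 8c 3d
query mem[0x05]=0x00, mem[0x18]=0x8c, mem[0x1b]=0xeb, mem[0x1f]=0x48

MEM[0x05,0x18,0x1b,0x1f] = 00 8c eb 48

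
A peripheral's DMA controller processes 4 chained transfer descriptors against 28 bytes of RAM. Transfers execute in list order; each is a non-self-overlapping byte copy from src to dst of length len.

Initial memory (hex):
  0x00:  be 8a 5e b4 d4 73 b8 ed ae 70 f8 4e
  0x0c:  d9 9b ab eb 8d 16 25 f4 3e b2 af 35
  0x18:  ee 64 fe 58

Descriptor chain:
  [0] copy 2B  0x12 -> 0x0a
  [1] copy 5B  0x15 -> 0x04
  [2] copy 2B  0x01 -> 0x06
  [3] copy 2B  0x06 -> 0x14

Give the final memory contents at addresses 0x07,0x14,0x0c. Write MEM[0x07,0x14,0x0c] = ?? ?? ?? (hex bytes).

D0: mem[0x0a..0x0b] <- [25 f4]
D1: mem[0x04..0x08] <- [b2 af 35 ee 64]
D2: mem[0x06..0x07] <- [8a 5e]
D3: mem[0x14..0x15] <- [8a 5e]
query mem[0x07]=0x5e, mem[0x14]=0x8a, mem[0x0c]=0xd9

MEM[0x07,0x14,0x0c] = 5e 8a d9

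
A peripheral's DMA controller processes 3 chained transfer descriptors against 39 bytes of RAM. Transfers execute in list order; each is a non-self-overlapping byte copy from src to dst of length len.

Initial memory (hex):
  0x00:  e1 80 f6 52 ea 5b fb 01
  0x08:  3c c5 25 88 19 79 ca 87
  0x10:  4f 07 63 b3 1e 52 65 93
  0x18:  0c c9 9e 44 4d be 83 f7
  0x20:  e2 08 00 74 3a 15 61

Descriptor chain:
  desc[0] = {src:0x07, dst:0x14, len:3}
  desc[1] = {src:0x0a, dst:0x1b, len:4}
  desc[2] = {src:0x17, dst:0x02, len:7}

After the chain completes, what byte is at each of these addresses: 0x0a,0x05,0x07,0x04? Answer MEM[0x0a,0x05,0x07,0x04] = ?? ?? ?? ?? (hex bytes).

MEM[0x0a,0x05,0x07,0x04] = 25 9e 88 c9

  after D0: wrote 3B at 0x14 = 013cc5
  after D1: wrote 4B at 0x1b = 25881979
  after D2: wrote 7B at 0x02 = 930cc99e258819
query mem[0x0a]=0x25, mem[0x05]=0x9e, mem[0x07]=0x88, mem[0x04]=0xc9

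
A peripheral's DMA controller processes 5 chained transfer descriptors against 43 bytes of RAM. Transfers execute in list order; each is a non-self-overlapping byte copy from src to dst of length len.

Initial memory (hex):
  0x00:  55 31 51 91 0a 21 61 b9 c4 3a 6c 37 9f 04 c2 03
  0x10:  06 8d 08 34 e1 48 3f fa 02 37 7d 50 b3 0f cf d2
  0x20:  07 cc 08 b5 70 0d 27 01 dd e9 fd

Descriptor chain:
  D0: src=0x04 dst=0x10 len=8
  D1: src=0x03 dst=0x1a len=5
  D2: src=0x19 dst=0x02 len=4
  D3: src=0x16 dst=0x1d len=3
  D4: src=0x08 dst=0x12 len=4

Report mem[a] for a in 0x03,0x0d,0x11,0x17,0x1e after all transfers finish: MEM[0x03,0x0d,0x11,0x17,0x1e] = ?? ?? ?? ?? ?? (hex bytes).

#0 dst[0x10+8] := {0x0a,0x21,0x61,0xb9,0xc4,0x3a,0x6c,0x37}
#1 dst[0x1a+5] := {0x91,0x0a,0x21,0x61,0xb9}
#2 dst[0x02+4] := {0x37,0x91,0x0a,0x21}
#3 dst[0x1d+3] := {0x6c,0x37,0x02}
#4 dst[0x12+4] := {0xc4,0x3a,0x6c,0x37}
query mem[0x03]=0x91, mem[0x0d]=0x04, mem[0x11]=0x21, mem[0x17]=0x37, mem[0x1e]=0x37

MEM[0x03,0x0d,0x11,0x17,0x1e] = 91 04 21 37 37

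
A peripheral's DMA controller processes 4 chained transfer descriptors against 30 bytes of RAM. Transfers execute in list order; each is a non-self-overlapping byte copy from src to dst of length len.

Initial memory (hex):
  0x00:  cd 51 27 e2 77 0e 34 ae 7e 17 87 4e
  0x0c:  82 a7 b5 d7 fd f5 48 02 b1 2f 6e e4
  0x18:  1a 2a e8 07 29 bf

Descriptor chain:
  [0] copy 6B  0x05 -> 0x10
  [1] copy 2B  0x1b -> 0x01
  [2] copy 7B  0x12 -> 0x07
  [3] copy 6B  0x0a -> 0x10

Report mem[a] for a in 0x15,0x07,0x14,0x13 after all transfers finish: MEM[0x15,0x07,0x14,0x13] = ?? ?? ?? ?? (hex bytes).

#0 dst[0x10+6] := {0x0e,0x34,0xae,0x7e,0x17,0x87}
#1 dst[0x01+2] := {0x07,0x29}
#2 dst[0x07+7] := {0xae,0x7e,0x17,0x87,0x6e,0xe4,0x1a}
#3 dst[0x10+6] := {0x87,0x6e,0xe4,0x1a,0xb5,0xd7}
query mem[0x15]=0xd7, mem[0x07]=0xae, mem[0x14]=0xb5, mem[0x13]=0x1a

MEM[0x15,0x07,0x14,0x13] = d7 ae b5 1a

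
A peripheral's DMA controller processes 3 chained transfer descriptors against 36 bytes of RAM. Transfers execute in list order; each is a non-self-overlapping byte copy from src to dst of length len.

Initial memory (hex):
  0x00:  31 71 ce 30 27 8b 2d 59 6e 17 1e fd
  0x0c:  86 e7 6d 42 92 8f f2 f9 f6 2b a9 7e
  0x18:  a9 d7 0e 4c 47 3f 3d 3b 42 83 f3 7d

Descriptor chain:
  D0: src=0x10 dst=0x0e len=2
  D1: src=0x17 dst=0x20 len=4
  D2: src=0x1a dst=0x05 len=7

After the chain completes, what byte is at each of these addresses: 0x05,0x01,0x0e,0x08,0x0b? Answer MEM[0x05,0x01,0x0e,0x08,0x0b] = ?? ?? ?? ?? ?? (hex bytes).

#0 dst[0x0e+2] := {0x92,0x8f}
#1 dst[0x20+4] := {0x7e,0xa9,0xd7,0x0e}
#2 dst[0x05+7] := {0x0e,0x4c,0x47,0x3f,0x3d,0x3b,0x7e}
query mem[0x05]=0x0e, mem[0x01]=0x71, mem[0x0e]=0x92, mem[0x08]=0x3f, mem[0x0b]=0x7e

MEM[0x05,0x01,0x0e,0x08,0x0b] = 0e 71 92 3f 7e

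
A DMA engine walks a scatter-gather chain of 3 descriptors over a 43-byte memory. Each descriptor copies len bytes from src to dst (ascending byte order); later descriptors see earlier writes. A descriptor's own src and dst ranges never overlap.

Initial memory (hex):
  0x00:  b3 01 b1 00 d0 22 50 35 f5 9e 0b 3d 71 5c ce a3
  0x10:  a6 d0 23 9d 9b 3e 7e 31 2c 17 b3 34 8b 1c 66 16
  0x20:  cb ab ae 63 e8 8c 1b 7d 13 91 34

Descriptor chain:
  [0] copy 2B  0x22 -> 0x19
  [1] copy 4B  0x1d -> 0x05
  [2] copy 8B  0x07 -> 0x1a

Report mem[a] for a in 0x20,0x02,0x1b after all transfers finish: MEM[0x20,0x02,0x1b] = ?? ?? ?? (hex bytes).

MEM[0x20,0x02,0x1b] = 5c b1 cb

  after D0: wrote 2B at 0x19 = ae63
  after D1: wrote 4B at 0x05 = 1c6616cb
  after D2: wrote 8B at 0x1a = 16cb9e0b3d715cce
query mem[0x20]=0x5c, mem[0x02]=0xb1, mem[0x1b]=0xcb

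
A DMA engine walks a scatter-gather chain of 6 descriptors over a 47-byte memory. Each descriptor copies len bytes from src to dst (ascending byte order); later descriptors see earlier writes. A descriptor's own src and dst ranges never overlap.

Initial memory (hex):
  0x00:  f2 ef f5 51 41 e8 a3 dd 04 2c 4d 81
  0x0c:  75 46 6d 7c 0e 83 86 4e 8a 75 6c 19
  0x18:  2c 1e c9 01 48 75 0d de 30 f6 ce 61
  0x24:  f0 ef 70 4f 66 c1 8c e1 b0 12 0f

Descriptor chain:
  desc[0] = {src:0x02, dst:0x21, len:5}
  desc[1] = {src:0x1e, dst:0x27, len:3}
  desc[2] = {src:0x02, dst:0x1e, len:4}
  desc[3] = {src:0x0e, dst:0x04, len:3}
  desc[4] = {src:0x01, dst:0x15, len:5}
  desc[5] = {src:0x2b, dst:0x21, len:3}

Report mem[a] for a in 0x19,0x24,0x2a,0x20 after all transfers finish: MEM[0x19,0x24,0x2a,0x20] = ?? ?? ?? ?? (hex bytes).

[0] 0x02->0x21 len=5 : f5 51 41 e8 a3
[1] 0x1e->0x27 len=3 : 0d de 30
[2] 0x02->0x1e len=4 : f5 51 41 e8
[3] 0x0e->0x04 len=3 : 6d 7c 0e
[4] 0x01->0x15 len=5 : ef f5 51 6d 7c
[5] 0x2b->0x21 len=3 : e1 b0 12
query mem[0x19]=0x7c, mem[0x24]=0xe8, mem[0x2a]=0x8c, mem[0x20]=0x41

MEM[0x19,0x24,0x2a,0x20] = 7c e8 8c 41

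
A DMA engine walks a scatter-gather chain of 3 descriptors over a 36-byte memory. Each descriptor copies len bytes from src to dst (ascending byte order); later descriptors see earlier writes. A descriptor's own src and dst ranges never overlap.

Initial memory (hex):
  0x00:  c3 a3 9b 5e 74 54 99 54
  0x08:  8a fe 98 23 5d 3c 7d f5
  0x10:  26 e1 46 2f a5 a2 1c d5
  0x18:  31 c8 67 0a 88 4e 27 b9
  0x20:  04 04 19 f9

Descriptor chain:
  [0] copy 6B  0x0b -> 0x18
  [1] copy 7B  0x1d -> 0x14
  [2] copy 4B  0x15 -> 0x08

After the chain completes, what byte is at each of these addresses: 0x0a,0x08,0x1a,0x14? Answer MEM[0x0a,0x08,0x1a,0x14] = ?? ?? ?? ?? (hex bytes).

[0] 0x0b->0x18 len=6 : 23 5d 3c 7d f5 26
[1] 0x1d->0x14 len=7 : 26 27 b9 04 04 19 f9
[2] 0x15->0x08 len=4 : 27 b9 04 04
query mem[0x0a]=0x04, mem[0x08]=0x27, mem[0x1a]=0xf9, mem[0x14]=0x26

MEM[0x0a,0x08,0x1a,0x14] = 04 27 f9 26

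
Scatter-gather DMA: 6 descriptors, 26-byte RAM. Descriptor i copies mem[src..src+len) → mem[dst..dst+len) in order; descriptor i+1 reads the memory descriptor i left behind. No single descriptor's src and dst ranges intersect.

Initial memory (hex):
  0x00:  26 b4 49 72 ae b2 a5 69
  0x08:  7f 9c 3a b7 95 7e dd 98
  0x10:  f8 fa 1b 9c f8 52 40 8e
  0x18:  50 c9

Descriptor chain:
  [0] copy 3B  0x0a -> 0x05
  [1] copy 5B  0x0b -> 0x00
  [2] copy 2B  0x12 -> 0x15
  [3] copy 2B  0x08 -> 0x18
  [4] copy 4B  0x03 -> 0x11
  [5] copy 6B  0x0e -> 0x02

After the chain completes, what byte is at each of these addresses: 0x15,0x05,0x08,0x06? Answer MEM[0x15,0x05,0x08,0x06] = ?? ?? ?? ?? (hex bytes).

D0: mem[0x05..0x07] <- [3a b7 95]
D1: mem[0x00..0x04] <- [b7 95 7e dd 98]
D2: mem[0x15..0x16] <- [1b 9c]
D3: mem[0x18..0x19] <- [7f 9c]
D4: mem[0x11..0x14] <- [dd 98 3a b7]
D5: mem[0x02..0x07] <- [dd 98 f8 dd 98 3a]
query mem[0x15]=0x1b, mem[0x05]=0xdd, mem[0x08]=0x7f, mem[0x06]=0x98

MEM[0x15,0x05,0x08,0x06] = 1b dd 7f 98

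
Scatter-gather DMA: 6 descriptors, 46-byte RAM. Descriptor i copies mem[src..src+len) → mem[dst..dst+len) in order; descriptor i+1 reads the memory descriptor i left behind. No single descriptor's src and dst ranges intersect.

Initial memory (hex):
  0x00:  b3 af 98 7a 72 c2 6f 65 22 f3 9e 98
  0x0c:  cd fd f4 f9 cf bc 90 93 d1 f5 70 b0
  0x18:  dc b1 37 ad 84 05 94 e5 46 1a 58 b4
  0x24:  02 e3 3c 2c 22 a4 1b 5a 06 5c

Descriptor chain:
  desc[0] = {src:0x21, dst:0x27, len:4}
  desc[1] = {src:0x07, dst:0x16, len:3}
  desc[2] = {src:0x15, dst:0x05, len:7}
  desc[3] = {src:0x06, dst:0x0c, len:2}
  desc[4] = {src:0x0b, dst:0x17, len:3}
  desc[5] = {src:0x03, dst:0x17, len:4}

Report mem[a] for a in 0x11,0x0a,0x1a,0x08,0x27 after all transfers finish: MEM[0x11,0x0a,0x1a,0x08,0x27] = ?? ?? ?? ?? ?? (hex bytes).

D0: mem[0x27..0x2a] <- [1a 58 b4 02]
D1: mem[0x16..0x18] <- [65 22 f3]
D2: mem[0x05..0x0b] <- [f5 65 22 f3 b1 37 ad]
D3: mem[0x0c..0x0d] <- [65 22]
D4: mem[0x17..0x19] <- [ad 65 22]
D5: mem[0x17..0x1a] <- [7a 72 f5 65]
query mem[0x11]=0xbc, mem[0x0a]=0x37, mem[0x1a]=0x65, mem[0x08]=0xf3, mem[0x27]=0x1a

MEM[0x11,0x0a,0x1a,0x08,0x27] = bc 37 65 f3 1a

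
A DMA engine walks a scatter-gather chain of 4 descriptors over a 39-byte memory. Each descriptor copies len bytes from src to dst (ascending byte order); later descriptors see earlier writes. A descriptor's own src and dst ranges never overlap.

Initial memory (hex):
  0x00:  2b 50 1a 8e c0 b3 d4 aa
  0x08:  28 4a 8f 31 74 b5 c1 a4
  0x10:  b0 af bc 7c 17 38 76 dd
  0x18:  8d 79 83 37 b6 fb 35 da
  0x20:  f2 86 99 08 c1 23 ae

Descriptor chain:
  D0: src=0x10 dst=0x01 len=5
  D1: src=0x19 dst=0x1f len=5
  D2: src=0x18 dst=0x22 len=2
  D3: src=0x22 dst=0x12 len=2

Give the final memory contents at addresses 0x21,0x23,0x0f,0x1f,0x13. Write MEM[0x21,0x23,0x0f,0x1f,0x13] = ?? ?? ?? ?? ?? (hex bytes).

MEM[0x21,0x23,0x0f,0x1f,0x13] = 37 79 a4 79 79

[0] 0x10->0x01 len=5 : b0 af bc 7c 17
[1] 0x19->0x1f len=5 : 79 83 37 b6 fb
[2] 0x18->0x22 len=2 : 8d 79
[3] 0x22->0x12 len=2 : 8d 79
query mem[0x21]=0x37, mem[0x23]=0x79, mem[0x0f]=0xa4, mem[0x1f]=0x79, mem[0x13]=0x79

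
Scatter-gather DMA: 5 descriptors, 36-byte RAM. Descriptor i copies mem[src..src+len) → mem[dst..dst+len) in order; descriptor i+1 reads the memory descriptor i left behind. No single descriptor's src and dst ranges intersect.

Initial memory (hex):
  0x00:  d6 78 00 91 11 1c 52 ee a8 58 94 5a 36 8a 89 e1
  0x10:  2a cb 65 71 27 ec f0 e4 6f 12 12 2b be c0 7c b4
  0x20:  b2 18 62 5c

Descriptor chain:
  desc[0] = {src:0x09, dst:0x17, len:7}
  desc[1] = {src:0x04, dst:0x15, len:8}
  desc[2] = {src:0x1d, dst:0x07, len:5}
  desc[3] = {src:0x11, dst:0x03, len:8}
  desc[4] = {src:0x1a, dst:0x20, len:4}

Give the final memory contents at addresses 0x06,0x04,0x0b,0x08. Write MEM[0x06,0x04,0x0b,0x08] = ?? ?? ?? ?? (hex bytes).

#0 dst[0x17+7] := {0x58,0x94,0x5a,0x36,0x8a,0x89,0xe1}
#1 dst[0x15+8] := {0x11,0x1c,0x52,0xee,0xa8,0x58,0x94,0x5a}
#2 dst[0x07+5] := {0xe1,0x7c,0xb4,0xb2,0x18}
#3 dst[0x03+8] := {0xcb,0x65,0x71,0x27,0x11,0x1c,0x52,0xee}
#4 dst[0x20+4] := {0x58,0x94,0x5a,0xe1}
query mem[0x06]=0x27, mem[0x04]=0x65, mem[0x0b]=0x18, mem[0x08]=0x1c

MEM[0x06,0x04,0x0b,0x08] = 27 65 18 1c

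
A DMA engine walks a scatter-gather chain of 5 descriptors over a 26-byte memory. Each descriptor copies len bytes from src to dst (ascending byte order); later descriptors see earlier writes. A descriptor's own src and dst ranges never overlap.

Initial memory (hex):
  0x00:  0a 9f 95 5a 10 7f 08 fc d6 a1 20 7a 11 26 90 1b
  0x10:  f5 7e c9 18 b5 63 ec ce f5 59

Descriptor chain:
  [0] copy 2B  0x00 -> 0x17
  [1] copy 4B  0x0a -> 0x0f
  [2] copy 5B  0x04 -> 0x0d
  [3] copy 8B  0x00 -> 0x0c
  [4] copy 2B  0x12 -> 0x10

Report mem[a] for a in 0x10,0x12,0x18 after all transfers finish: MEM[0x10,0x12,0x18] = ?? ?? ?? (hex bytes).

  after D0: wrote 2B at 0x17 = 0a9f
  after D1: wrote 4B at 0x0f = 207a1126
  after D2: wrote 5B at 0x0d = 107f08fcd6
  after D3: wrote 8B at 0x0c = 0a9f955a107f08fc
  after D4: wrote 2B at 0x10 = 08fc
query mem[0x10]=0x08, mem[0x12]=0x08, mem[0x18]=0x9f

MEM[0x10,0x12,0x18] = 08 08 9f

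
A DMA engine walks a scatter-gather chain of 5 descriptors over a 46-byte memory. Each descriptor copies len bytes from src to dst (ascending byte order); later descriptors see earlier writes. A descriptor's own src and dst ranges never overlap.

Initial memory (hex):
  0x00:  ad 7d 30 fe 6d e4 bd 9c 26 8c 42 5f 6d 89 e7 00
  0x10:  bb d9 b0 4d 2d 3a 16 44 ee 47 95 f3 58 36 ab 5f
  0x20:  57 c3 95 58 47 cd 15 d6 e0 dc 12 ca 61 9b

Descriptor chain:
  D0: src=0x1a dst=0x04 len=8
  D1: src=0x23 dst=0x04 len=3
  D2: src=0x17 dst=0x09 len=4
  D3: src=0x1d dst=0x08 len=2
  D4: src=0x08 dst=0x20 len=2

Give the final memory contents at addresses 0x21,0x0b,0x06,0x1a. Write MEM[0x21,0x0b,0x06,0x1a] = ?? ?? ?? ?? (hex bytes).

MEM[0x21,0x0b,0x06,0x1a] = ab 47 cd 95

  after D0: wrote 8B at 0x04 = 95f35836ab5f57c3
  after D1: wrote 3B at 0x04 = 5847cd
  after D2: wrote 4B at 0x09 = 44ee4795
  after D3: wrote 2B at 0x08 = 36ab
  after D4: wrote 2B at 0x20 = 36ab
query mem[0x21]=0xab, mem[0x0b]=0x47, mem[0x06]=0xcd, mem[0x1a]=0x95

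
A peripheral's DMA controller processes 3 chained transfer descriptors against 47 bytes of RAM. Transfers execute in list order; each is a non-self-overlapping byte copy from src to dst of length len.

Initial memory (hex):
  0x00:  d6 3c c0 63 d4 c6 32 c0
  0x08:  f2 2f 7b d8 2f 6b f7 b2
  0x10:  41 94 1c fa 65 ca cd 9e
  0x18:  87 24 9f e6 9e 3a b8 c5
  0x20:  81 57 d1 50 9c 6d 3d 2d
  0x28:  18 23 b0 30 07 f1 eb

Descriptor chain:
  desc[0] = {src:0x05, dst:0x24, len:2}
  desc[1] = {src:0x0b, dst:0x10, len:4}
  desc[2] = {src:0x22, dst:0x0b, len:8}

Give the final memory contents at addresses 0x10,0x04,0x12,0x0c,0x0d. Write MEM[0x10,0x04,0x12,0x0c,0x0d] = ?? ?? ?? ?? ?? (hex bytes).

MEM[0x10,0x04,0x12,0x0c,0x0d] = 2d d4 23 50 c6

D0: mem[0x24..0x25] <- [c6 32]
D1: mem[0x10..0x13] <- [d8 2f 6b f7]
D2: mem[0x0b..0x12] <- [d1 50 c6 32 3d 2d 18 23]
query mem[0x10]=0x2d, mem[0x04]=0xd4, mem[0x12]=0x23, mem[0x0c]=0x50, mem[0x0d]=0xc6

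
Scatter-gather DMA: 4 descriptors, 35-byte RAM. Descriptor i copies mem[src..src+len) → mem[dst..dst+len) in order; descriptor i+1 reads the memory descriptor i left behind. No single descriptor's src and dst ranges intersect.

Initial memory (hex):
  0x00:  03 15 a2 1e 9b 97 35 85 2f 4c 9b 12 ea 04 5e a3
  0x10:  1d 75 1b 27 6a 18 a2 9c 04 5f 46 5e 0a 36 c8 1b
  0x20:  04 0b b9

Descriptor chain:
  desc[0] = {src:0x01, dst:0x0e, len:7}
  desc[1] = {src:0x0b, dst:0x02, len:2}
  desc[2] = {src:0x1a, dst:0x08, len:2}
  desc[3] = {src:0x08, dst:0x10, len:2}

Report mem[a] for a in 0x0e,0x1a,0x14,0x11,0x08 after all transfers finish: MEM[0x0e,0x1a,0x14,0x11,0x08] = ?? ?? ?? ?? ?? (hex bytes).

MEM[0x0e,0x1a,0x14,0x11,0x08] = 15 46 85 5e 46

  after D0: wrote 7B at 0x0e = 15a21e9b973585
  after D1: wrote 2B at 0x02 = 12ea
  after D2: wrote 2B at 0x08 = 465e
  after D3: wrote 2B at 0x10 = 465e
query mem[0x0e]=0x15, mem[0x1a]=0x46, mem[0x14]=0x85, mem[0x11]=0x5e, mem[0x08]=0x46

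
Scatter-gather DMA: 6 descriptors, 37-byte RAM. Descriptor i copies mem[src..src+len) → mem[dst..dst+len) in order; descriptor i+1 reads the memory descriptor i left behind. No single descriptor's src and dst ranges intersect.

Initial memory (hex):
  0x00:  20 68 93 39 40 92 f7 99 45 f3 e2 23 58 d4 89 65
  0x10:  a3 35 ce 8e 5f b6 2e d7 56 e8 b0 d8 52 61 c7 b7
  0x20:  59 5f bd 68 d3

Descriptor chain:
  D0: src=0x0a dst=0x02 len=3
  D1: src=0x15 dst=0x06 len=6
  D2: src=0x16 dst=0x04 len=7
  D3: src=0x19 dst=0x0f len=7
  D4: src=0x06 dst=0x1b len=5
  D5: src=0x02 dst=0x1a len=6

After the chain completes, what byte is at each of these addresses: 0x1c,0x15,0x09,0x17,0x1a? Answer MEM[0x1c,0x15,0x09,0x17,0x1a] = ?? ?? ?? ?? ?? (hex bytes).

#0 dst[0x02+3] := {0xe2,0x23,0x58}
#1 dst[0x06+6] := {0xb6,0x2e,0xd7,0x56,0xe8,0xb0}
#2 dst[0x04+7] := {0x2e,0xd7,0x56,0xe8,0xb0,0xd8,0x52}
#3 dst[0x0f+7] := {0xe8,0xb0,0xd8,0x52,0x61,0xc7,0xb7}
#4 dst[0x1b+5] := {0x56,0xe8,0xb0,0xd8,0x52}
#5 dst[0x1a+6] := {0xe2,0x23,0x2e,0xd7,0x56,0xe8}
query mem[0x1c]=0x2e, mem[0x15]=0xb7, mem[0x09]=0xd8, mem[0x17]=0xd7, mem[0x1a]=0xe2

MEM[0x1c,0x15,0x09,0x17,0x1a] = 2e b7 d8 d7 e2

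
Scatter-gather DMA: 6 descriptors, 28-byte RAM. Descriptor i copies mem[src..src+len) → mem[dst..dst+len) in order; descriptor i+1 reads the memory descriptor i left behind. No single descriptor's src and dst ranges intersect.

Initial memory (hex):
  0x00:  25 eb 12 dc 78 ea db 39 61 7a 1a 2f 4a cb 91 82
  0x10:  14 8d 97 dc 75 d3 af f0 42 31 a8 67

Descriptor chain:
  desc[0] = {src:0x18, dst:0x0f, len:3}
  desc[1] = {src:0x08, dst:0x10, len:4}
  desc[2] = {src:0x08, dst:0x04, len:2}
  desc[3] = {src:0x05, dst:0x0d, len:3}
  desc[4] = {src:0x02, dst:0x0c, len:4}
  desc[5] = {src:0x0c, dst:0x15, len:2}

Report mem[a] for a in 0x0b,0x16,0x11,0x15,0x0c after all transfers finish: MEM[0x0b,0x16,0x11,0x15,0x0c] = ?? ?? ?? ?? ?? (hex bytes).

MEM[0x0b,0x16,0x11,0x15,0x0c] = 2f dc 7a 12 12

D0: mem[0x0f..0x11] <- [42 31 a8]
D1: mem[0x10..0x13] <- [61 7a 1a 2f]
D2: mem[0x04..0x05] <- [61 7a]
D3: mem[0x0d..0x0f] <- [7a db 39]
D4: mem[0x0c..0x0f] <- [12 dc 61 7a]
D5: mem[0x15..0x16] <- [12 dc]
query mem[0x0b]=0x2f, mem[0x16]=0xdc, mem[0x11]=0x7a, mem[0x15]=0x12, mem[0x0c]=0x12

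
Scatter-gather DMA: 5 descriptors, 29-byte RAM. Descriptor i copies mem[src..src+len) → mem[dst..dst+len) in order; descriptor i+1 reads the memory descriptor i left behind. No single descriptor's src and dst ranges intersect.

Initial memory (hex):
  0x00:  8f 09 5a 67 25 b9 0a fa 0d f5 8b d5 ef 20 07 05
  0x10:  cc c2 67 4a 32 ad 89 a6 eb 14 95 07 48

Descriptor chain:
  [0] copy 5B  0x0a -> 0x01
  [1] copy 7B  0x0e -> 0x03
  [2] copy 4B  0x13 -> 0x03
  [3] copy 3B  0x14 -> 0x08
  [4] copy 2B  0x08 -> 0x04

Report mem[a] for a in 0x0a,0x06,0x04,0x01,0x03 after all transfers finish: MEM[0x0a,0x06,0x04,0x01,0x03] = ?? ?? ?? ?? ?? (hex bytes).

#0 dst[0x01+5] := {0x8b,0xd5,0xef,0x20,0x07}
#1 dst[0x03+7] := {0x07,0x05,0xcc,0xc2,0x67,0x4a,0x32}
#2 dst[0x03+4] := {0x4a,0x32,0xad,0x89}
#3 dst[0x08+3] := {0x32,0xad,0x89}
#4 dst[0x04+2] := {0x32,0xad}
query mem[0x0a]=0x89, mem[0x06]=0x89, mem[0x04]=0x32, mem[0x01]=0x8b, mem[0x03]=0x4a

MEM[0x0a,0x06,0x04,0x01,0x03] = 89 89 32 8b 4a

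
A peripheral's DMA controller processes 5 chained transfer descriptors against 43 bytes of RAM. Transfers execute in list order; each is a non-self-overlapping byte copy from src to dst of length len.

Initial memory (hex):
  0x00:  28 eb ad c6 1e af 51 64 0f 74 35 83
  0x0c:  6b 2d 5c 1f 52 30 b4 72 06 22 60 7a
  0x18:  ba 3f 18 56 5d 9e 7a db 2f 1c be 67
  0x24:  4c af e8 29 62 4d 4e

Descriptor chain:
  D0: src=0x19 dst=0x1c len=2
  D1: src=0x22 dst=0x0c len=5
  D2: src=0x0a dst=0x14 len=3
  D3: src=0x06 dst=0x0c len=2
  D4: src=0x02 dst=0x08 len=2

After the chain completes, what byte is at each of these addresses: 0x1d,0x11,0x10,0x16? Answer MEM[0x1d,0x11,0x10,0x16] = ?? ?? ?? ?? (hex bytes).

MEM[0x1d,0x11,0x10,0x16] = 18 30 e8 be

D0: mem[0x1c..0x1d] <- [3f 18]
D1: mem[0x0c..0x10] <- [be 67 4c af e8]
D2: mem[0x14..0x16] <- [35 83 be]
D3: mem[0x0c..0x0d] <- [51 64]
D4: mem[0x08..0x09] <- [ad c6]
query mem[0x1d]=0x18, mem[0x11]=0x30, mem[0x10]=0xe8, mem[0x16]=0xbe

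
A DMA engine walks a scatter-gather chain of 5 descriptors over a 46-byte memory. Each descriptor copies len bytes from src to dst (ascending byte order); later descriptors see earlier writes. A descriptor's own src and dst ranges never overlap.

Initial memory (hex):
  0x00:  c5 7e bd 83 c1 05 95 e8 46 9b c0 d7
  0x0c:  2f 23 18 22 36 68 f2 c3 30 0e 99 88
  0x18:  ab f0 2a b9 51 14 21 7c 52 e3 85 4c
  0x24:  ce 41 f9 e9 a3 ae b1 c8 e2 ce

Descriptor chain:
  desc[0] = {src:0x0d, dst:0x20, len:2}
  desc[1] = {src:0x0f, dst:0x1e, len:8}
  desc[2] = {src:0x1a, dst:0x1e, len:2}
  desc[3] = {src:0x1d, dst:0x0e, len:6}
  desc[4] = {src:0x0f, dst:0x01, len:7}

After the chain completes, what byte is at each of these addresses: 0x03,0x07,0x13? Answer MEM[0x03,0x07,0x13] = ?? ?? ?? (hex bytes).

  after D0: wrote 2B at 0x20 = 2318
  after D1: wrote 8B at 0x1e = 223668f2c3300e99
  after D2: wrote 2B at 0x1e = 2ab9
  after D3: wrote 6B at 0x0e = 142ab968f2c3
  after D4: wrote 7B at 0x01 = 2ab968f2c3300e
query mem[0x03]=0x68, mem[0x07]=0x0e, mem[0x13]=0xc3

MEM[0x03,0x07,0x13] = 68 0e c3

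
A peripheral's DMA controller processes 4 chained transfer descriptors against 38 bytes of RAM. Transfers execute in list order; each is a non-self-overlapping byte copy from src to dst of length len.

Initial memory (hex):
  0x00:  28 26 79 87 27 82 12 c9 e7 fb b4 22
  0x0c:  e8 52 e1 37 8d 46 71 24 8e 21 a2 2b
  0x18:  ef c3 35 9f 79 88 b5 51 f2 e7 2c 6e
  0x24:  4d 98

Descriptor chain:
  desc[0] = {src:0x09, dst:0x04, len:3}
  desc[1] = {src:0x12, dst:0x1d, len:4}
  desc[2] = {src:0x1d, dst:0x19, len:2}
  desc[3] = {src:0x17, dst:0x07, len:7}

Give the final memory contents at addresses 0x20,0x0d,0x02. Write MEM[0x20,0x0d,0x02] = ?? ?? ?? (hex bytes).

MEM[0x20,0x0d,0x02] = 21 71 79

[0] 0x09->0x04 len=3 : fb b4 22
[1] 0x12->0x1d len=4 : 71 24 8e 21
[2] 0x1d->0x19 len=2 : 71 24
[3] 0x17->0x07 len=7 : 2b ef 71 24 9f 79 71
query mem[0x20]=0x21, mem[0x0d]=0x71, mem[0x02]=0x79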